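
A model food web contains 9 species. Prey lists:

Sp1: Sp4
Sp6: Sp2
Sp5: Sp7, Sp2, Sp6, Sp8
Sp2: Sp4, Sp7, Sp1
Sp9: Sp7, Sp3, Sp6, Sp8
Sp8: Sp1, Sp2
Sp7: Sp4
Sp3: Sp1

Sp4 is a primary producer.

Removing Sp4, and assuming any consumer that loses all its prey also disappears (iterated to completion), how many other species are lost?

Remove Sp4.
Round 1: Sp7 (all prey gone), Sp1 (all prey gone) → extinct.
Round 2: Sp3 (all prey gone), Sp2 (all prey gone) → extinct.
Round 3: Sp6 (all prey gone), Sp8 (all prey gone) → extinct.
Round 4: Sp5 (all prey gone), Sp9 (all prey gone) → extinct.
No further losses. Total secondary extinctions: 8.

8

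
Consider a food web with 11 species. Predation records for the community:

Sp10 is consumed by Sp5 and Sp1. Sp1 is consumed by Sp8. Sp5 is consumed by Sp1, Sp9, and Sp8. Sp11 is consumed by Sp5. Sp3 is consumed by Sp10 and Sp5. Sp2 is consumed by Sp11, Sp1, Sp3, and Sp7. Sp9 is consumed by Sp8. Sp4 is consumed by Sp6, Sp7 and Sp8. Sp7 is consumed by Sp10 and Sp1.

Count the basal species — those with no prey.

Basal species (no prey listed): Sp4, Sp2.
Count: 2.

2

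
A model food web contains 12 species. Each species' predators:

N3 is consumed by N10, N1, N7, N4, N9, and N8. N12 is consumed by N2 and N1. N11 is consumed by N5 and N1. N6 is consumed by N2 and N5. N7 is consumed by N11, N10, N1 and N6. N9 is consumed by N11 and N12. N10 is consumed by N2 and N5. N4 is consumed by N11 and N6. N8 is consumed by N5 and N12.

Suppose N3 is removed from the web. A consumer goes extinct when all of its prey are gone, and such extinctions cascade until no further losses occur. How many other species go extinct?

11

Remove N3.
Round 1: N9 (all prey gone), N4 (all prey gone), N7 (all prey gone), N8 (all prey gone) → extinct.
Round 2: N10 (all prey gone), N12 (all prey gone), N11 (all prey gone), N6 (all prey gone) → extinct.
Round 3: N5 (all prey gone), N1 (all prey gone), N2 (all prey gone) → extinct.
No further losses. Total secondary extinctions: 11.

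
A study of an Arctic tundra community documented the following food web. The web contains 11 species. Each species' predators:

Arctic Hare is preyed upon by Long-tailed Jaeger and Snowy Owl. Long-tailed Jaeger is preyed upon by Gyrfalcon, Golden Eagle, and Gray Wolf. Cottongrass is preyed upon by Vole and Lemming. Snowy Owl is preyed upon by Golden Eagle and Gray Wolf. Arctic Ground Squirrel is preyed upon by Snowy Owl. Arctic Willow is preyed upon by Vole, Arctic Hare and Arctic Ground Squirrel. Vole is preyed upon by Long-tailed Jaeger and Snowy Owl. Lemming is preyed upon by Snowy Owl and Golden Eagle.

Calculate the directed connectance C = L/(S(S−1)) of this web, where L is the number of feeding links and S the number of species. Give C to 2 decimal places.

C = 0.15

The web has S = 11 species and L = 17 feeding links.
C = L / (S(S−1)) = 17 / 110 = 0.1545 ≈ 0.15.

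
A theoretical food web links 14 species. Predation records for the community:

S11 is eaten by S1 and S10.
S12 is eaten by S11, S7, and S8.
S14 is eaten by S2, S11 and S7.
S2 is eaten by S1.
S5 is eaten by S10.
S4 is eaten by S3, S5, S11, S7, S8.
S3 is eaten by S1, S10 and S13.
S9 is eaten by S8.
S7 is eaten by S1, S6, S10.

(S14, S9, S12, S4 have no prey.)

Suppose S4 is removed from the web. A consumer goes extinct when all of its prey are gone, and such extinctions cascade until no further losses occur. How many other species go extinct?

Remove S4.
Round 1: S5 (all prey gone), S3 (all prey gone) → extinct.
Round 2: S13 (all prey gone) → extinct.
No further losses. Total secondary extinctions: 3.

3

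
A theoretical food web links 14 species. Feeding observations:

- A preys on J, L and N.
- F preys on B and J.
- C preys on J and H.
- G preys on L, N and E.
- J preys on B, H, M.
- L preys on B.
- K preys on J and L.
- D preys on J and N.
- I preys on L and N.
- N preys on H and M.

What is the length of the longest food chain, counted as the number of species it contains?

3 species

One longest chain: H → J → F.
It has 3 species and 2 links.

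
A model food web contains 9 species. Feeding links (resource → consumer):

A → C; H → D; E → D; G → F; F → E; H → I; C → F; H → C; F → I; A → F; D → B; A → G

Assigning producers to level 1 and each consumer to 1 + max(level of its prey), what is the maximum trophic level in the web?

6

Producers (level 1): H, A.
H → C → F → E → D → B gives B level 6.
No species has a prey at level 6, so no species reaches level 7.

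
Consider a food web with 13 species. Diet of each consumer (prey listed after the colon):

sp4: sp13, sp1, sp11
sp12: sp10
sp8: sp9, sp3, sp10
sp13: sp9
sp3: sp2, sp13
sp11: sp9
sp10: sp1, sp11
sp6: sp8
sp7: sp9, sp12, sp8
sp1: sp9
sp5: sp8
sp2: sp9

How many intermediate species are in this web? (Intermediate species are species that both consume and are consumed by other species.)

Intermediate species (has both prey and predators): sp2, sp13, sp1, sp11, sp3, sp10, sp12, sp8.
Count: 8.

8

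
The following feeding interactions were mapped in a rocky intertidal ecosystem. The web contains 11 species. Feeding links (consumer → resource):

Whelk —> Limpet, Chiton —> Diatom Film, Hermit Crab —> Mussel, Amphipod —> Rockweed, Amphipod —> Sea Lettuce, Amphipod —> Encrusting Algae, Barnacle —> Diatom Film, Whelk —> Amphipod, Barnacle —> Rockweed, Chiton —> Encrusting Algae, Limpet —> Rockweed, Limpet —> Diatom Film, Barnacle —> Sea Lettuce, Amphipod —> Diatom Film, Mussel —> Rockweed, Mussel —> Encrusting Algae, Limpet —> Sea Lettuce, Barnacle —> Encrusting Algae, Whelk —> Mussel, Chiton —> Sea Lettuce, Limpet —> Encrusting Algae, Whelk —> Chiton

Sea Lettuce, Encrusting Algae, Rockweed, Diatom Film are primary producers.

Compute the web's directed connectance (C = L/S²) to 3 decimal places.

C = 0.182

The web has S = 11 species and L = 22 feeding links.
C = L / S² = 22 / 121 = 0.1818 ≈ 0.182.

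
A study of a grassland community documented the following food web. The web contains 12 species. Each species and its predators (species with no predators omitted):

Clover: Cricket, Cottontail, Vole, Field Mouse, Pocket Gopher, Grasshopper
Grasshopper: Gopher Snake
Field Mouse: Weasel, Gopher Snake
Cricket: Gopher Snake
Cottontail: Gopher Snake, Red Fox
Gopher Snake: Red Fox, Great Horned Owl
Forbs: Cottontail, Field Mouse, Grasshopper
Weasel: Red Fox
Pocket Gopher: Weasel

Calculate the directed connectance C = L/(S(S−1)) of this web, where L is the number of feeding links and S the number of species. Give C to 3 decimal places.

The web has S = 12 species and L = 19 feeding links.
C = L / (S(S−1)) = 19 / 132 = 0.1439 ≈ 0.144.

C = 0.144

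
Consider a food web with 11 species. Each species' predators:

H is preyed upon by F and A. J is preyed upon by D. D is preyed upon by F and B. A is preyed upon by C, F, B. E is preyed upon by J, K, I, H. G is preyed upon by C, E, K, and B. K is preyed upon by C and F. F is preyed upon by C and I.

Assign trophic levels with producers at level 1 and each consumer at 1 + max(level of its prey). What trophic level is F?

Trophic level 5

G is a producer → level 1.
E eats G → level 2.
H eats E → level 3.
A eats H → level 4.
F eats A (level 4); other prey at levels: K 3, H 3, D 4 → level 5.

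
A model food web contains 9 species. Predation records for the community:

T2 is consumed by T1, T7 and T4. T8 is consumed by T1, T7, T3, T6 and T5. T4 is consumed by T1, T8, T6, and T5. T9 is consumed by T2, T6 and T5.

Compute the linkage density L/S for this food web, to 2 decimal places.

There are L = 15 links among S = 9 species.
L/S = 15/9 = 1.6667 ≈ 1.67.

L/S = 1.67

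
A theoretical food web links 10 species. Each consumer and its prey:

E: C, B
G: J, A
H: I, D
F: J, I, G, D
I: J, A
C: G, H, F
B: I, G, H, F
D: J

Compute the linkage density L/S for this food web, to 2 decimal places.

There are L = 20 links among S = 10 species.
L/S = 20/10 = 2.0000 ≈ 2.00.

L/S = 2.00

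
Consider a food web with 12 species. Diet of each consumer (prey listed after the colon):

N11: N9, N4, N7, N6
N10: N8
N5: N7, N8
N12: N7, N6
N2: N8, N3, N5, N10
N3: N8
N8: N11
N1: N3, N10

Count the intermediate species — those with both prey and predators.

Intermediate species (has both prey and predators): N11, N8, N3, N5, N10.
Count: 5.

5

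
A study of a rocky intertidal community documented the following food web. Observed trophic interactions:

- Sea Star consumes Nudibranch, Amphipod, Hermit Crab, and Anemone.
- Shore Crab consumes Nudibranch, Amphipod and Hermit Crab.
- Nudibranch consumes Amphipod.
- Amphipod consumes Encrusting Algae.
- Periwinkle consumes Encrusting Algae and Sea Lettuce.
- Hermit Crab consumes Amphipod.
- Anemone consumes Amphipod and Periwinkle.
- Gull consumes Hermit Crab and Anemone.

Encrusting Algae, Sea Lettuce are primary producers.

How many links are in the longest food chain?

One longest chain: Encrusting Algae → Amphipod → Anemone → Sea Star.
It has 4 species and 3 links.

3 links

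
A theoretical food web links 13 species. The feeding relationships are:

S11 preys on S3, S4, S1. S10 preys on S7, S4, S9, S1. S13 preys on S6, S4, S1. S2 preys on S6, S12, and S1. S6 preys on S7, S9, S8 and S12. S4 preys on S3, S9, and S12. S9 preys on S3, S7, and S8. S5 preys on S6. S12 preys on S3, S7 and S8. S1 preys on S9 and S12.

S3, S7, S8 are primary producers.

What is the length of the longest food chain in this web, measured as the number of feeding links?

3 links

One longest chain: S3 → S12 → S1 → S11.
It has 4 species and 3 links.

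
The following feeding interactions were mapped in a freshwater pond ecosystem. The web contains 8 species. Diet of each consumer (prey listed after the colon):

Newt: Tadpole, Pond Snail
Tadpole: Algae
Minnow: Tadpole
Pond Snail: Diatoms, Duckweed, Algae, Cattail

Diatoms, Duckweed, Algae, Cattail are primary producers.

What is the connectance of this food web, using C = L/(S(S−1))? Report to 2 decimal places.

The web has S = 8 species and L = 8 feeding links.
C = L / (S(S−1)) = 8 / 56 = 0.1429 ≈ 0.14.

C = 0.14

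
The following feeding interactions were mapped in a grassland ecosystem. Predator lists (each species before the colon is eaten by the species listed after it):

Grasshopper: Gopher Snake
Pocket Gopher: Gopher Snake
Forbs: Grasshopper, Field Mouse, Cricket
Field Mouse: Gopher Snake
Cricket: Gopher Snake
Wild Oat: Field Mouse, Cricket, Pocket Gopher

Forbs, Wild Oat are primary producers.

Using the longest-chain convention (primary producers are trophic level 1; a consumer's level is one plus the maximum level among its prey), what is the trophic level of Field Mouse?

Forbs is a producer → level 1.
Field Mouse eats Forbs (level 1); other prey at levels: Wild Oat 1 → level 2.

Trophic level 2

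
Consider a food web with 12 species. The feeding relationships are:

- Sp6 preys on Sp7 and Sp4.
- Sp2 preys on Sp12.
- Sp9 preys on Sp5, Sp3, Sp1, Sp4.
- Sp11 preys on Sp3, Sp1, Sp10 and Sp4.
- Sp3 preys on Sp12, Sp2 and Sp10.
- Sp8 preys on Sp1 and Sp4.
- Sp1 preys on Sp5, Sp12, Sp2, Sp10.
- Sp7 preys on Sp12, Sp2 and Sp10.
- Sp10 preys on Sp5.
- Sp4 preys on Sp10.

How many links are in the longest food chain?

One longest chain: Sp12 → Sp2 → Sp7 → Sp6.
It has 4 species and 3 links.

3 links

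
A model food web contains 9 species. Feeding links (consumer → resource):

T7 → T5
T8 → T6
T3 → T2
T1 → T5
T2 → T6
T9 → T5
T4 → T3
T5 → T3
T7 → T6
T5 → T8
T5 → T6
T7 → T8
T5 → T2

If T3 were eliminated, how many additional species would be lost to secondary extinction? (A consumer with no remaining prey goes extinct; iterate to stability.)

1

Remove T3.
Round 1: T4 (all prey gone) → extinct.
No further losses. Total secondary extinctions: 1.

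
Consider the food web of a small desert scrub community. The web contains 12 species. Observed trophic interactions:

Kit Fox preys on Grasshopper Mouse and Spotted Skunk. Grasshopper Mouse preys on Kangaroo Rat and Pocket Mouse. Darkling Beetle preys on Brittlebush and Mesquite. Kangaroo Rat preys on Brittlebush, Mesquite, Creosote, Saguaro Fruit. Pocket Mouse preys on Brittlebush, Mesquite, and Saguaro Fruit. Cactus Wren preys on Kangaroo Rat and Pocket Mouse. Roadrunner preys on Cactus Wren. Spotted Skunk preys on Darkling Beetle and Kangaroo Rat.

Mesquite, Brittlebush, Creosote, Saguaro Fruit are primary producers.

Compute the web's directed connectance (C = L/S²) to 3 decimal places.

The web has S = 12 species and L = 18 feeding links.
C = L / S² = 18 / 144 = 0.1250 ≈ 0.125.

C = 0.125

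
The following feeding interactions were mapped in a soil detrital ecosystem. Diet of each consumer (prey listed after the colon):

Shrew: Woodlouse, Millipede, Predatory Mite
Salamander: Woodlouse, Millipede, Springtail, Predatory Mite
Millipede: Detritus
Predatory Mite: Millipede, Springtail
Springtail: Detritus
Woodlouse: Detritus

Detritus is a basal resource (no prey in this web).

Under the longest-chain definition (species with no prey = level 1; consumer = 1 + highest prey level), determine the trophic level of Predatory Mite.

Trophic level 3

Detritus has no prey (basal) → level 1.
Millipede eats Detritus → level 2.
Predatory Mite eats Millipede (level 2); other prey at levels: Springtail 2 → level 3.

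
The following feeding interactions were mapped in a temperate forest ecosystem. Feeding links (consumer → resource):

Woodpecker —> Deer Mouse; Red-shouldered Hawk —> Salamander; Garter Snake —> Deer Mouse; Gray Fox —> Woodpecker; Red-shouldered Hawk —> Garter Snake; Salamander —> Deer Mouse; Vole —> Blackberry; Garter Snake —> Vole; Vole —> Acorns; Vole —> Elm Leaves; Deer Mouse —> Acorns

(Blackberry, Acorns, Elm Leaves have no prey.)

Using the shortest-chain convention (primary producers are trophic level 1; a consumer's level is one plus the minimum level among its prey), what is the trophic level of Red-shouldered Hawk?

Trophic level 4

Acorns is a producer → level 1.
Deer Mouse eats Acorns → level 2.
Garter Snake eats Deer Mouse → level 3.
Red-shouldered Hawk eats Garter Snake → level 4.
No prey of Red-shouldered Hawk is below level 3, so 4 is the minimum.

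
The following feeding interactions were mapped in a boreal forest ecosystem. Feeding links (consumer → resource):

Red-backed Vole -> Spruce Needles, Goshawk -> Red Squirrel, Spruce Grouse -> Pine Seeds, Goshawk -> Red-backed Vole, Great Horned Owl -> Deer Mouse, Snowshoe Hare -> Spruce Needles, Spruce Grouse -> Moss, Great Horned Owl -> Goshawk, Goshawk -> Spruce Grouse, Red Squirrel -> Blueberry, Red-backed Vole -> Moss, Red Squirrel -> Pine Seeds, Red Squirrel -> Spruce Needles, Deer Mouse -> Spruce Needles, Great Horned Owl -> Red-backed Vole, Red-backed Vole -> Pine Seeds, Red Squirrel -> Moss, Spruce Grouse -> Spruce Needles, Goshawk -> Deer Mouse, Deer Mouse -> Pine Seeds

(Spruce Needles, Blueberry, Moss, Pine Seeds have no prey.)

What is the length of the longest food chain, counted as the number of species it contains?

One longest chain: Spruce Needles → Red Squirrel → Goshawk → Great Horned Owl.
It has 4 species and 3 links.

4 species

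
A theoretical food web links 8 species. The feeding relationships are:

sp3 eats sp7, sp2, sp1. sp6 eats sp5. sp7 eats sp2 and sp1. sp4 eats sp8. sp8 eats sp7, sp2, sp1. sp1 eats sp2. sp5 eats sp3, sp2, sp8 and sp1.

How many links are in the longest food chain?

One longest chain: sp2 → sp1 → sp7 → sp8 → sp5 → sp6.
It has 6 species and 5 links.

5 links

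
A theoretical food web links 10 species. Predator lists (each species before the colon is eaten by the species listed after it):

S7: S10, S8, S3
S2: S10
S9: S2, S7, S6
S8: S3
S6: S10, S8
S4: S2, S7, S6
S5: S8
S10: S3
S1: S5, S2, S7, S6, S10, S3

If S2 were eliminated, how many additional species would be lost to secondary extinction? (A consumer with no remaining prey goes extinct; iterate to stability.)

Remove S2.
Every predator of it retains at least one other prey: S10 still has S1, S7, S6.
No consumer loses all prey, so no secondary extinctions occur.

0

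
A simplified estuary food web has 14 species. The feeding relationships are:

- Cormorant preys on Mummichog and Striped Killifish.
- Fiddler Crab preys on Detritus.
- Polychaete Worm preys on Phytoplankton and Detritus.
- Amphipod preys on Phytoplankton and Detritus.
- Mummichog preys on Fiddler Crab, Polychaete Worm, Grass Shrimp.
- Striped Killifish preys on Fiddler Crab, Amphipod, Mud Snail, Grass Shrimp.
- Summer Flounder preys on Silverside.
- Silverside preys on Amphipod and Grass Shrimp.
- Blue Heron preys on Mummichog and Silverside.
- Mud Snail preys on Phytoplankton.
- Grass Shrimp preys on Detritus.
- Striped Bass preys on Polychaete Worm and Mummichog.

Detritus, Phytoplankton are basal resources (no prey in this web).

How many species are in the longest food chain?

One longest chain: Detritus → Polychaete Worm → Mummichog → Striped Bass.
It has 4 species and 3 links.

4 species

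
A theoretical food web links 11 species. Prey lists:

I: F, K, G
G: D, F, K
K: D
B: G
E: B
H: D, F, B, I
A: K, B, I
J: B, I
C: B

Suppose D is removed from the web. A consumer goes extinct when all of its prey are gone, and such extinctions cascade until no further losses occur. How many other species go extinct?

Remove D.
Round 1: K (all prey gone) → extinct.
No further losses. Total secondary extinctions: 1.

1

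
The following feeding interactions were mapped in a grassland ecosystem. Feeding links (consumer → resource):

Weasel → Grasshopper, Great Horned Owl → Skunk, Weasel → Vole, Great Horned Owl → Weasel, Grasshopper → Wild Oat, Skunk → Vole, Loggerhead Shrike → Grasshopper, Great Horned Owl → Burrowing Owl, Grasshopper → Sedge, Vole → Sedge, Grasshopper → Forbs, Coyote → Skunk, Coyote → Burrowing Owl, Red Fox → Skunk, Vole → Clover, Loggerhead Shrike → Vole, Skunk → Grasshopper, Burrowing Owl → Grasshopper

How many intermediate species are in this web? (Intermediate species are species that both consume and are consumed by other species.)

Intermediate species (has both prey and predators): Vole, Grasshopper, Burrowing Owl, Weasel, Skunk.
Count: 5.

5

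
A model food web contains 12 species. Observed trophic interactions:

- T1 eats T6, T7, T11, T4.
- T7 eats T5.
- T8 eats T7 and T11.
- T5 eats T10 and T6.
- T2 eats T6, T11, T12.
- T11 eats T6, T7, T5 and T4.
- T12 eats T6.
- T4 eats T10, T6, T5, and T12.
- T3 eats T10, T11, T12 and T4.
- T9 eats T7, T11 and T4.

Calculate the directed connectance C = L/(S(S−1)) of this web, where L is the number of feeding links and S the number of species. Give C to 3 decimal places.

C = 0.212

The web has S = 12 species and L = 28 feeding links.
C = L / (S(S−1)) = 28 / 132 = 0.2121 ≈ 0.212.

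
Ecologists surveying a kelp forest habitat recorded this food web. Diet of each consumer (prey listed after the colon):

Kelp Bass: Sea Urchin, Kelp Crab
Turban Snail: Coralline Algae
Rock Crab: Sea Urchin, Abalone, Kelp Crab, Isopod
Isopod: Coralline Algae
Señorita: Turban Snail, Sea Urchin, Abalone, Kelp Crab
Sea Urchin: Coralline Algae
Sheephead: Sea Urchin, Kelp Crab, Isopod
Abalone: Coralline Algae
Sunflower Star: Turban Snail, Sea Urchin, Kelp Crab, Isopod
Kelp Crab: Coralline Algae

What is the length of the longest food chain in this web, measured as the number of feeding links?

2 links

One longest chain: Coralline Algae → Sea Urchin → Rock Crab.
It has 3 species and 2 links.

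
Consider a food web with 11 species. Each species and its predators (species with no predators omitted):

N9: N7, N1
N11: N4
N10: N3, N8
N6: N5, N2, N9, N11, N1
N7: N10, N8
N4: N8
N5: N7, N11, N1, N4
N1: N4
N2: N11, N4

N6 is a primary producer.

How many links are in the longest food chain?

One longest chain: N6 → N5 → N7 → N10 → N3.
It has 5 species and 4 links.

4 links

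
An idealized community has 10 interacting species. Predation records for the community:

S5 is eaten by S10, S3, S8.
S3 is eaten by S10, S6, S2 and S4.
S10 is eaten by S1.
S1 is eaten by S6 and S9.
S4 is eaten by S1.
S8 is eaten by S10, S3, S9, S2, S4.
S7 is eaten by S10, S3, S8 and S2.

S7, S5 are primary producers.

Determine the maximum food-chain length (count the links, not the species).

One longest chain: S7 → S8 → S3 → S4 → S1 → S9.
It has 6 species and 5 links.

5 links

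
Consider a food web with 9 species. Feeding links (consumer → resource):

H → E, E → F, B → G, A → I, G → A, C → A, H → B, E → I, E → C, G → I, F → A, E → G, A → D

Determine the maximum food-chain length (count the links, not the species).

4 links

One longest chain: I → A → C → E → H.
It has 5 species and 4 links.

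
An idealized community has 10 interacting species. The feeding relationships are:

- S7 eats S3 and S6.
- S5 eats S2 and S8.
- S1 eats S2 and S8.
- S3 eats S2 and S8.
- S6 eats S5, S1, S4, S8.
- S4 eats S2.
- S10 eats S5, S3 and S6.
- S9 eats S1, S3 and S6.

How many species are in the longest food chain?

One longest chain: S8 → S1 → S6 → S9.
It has 4 species and 3 links.

4 species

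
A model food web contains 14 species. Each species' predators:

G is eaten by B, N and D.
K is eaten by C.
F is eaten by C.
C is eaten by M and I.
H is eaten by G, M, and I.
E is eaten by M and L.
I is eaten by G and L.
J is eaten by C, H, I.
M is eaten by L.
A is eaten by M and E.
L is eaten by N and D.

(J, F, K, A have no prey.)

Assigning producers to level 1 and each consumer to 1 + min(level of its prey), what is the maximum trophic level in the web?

4

Producers (level 1): J, F, K, A.
Following each consumer down to its lowest-level prey: J → I → G → D (levels 1 through 4).
All prey of D (G 3, L 3) are at level 3 or above, so D is at level 1 + 3 = 4.
Every consumer has at least one prey at level 3 or below, so none exceeds level 4.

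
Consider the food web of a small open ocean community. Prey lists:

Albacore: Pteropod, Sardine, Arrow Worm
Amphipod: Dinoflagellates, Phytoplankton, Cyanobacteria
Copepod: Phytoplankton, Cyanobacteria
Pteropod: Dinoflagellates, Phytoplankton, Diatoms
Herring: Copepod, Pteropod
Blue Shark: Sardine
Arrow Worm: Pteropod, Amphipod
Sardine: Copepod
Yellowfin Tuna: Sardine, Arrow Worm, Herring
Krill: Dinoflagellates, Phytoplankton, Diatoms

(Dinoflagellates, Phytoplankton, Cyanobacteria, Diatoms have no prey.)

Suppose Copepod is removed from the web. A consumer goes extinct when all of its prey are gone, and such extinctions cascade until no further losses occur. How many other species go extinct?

2

Remove Copepod.
Round 1: Sardine (all prey gone) → extinct.
Round 2: Blue Shark (all prey gone) → extinct.
No further losses. Total secondary extinctions: 2.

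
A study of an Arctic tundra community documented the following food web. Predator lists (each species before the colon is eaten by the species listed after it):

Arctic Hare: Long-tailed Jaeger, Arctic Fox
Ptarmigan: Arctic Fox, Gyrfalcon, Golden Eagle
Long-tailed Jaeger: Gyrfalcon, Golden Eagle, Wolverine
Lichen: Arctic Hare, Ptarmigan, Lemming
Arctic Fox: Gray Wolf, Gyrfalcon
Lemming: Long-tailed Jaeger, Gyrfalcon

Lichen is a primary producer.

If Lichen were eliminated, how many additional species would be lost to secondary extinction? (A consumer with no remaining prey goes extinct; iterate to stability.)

9

Remove Lichen.
Round 1: Arctic Hare (all prey gone), Ptarmigan (all prey gone), Lemming (all prey gone) → extinct.
Round 2: Long-tailed Jaeger (all prey gone), Arctic Fox (all prey gone) → extinct.
Round 3: Gray Wolf (all prey gone), Gyrfalcon (all prey gone), Golden Eagle (all prey gone), Wolverine (all prey gone) → extinct.
No further losses. Total secondary extinctions: 9.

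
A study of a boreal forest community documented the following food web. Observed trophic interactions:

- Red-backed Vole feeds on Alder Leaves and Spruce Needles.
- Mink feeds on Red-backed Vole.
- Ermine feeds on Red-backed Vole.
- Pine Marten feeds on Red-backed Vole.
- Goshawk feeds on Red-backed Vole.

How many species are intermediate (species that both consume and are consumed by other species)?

Intermediate species (has both prey and predators): Red-backed Vole.
Count: 1.

1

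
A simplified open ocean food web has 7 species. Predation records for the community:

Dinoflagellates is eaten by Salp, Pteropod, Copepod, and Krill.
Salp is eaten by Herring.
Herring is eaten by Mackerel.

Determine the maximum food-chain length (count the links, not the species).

3 links

One longest chain: Dinoflagellates → Salp → Herring → Mackerel.
It has 4 species and 3 links.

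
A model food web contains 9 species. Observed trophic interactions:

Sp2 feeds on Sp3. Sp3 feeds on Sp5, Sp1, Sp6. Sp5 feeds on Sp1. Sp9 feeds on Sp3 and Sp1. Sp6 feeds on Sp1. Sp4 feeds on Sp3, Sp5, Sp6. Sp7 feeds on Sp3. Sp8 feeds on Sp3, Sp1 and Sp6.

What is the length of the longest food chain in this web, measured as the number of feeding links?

3 links

One longest chain: Sp1 → Sp6 → Sp3 → Sp8.
It has 4 species and 3 links.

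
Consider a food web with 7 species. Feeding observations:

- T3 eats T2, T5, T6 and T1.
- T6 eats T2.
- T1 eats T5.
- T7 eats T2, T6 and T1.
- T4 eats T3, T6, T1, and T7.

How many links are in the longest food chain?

One longest chain: T5 → T1 → T7 → T4.
It has 4 species and 3 links.

3 links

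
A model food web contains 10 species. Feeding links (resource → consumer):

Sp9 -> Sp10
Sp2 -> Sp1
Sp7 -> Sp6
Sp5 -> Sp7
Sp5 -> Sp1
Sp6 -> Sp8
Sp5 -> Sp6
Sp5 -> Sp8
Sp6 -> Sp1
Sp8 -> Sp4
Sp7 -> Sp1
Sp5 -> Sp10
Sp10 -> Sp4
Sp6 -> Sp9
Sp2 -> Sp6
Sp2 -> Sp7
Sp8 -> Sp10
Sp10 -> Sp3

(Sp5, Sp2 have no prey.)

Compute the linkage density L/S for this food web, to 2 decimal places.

There are L = 18 links among S = 10 species.
L/S = 18/10 = 1.8000 ≈ 1.80.

L/S = 1.80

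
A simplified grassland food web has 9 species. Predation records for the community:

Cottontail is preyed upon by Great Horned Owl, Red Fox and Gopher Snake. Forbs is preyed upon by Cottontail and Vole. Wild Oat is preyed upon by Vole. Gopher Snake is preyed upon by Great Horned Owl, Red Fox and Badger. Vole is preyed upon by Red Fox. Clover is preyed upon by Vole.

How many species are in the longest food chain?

One longest chain: Forbs → Cottontail → Gopher Snake → Badger.
It has 4 species and 3 links.

4 species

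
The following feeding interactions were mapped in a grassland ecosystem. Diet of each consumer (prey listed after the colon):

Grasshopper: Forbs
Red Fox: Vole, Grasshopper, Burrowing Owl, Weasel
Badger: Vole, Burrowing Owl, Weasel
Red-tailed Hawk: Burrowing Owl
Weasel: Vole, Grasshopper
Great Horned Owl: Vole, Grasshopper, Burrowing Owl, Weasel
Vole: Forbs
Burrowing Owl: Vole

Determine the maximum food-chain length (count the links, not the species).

3 links

One longest chain: Forbs → Vole → Burrowing Owl → Badger.
It has 4 species and 3 links.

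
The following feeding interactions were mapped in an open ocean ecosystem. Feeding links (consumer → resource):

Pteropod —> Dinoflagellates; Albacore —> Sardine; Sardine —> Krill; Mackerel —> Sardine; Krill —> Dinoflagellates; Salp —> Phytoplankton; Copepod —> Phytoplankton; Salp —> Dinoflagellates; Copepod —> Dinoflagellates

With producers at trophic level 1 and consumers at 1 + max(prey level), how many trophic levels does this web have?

Producers (level 1): Phytoplankton, Dinoflagellates.
Dinoflagellates → Krill → Sardine → Mackerel gives Mackerel level 4.
No species has a prey at level 4, so no species reaches level 5.

4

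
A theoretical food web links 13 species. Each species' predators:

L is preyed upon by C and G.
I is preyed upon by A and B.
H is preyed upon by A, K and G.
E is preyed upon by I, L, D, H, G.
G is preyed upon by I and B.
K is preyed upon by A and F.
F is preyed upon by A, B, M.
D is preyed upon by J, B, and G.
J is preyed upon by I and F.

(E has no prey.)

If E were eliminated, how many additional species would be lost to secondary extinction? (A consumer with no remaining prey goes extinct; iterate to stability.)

Remove E.
Round 1: D (all prey gone), L (all prey gone), H (all prey gone) → extinct.
Round 2: K (all prey gone), J (all prey gone), G (all prey gone), C (all prey gone) → extinct.
Round 3: F (all prey gone), I (all prey gone) → extinct.
Round 4: A (all prey gone), B (all prey gone), M (all prey gone) → extinct.
No further losses. Total secondary extinctions: 12.

12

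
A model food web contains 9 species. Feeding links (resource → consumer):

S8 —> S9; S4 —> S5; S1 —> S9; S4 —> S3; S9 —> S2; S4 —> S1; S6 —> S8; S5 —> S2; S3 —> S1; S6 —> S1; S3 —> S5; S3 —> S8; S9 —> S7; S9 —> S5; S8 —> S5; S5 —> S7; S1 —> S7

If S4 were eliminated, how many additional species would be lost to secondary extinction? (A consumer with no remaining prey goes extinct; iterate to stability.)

1

Remove S4.
Round 1: S3 (all prey gone) → extinct.
No further losses. Total secondary extinctions: 1.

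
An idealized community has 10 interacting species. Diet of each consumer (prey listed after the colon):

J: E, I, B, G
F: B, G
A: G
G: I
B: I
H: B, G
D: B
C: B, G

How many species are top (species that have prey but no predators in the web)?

Top species (has prey, but nothing eats it): J, C, F, H, D, A.
Count: 6.

6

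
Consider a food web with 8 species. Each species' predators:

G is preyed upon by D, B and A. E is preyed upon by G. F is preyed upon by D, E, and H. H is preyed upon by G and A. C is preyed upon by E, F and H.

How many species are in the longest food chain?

5 species

One longest chain: C → F → H → G → A.
It has 5 species and 4 links.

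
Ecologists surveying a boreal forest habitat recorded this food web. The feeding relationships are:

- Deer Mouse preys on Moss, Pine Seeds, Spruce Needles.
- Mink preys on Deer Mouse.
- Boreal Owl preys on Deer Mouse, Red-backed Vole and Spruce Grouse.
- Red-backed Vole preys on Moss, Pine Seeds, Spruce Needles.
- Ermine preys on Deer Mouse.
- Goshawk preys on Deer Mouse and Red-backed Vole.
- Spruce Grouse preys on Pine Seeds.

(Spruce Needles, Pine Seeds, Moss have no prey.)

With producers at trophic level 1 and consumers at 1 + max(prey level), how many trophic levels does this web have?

Producers (level 1): Spruce Needles, Pine Seeds, Moss.
Spruce Needles → Deer Mouse → Mink gives Mink level 3.
No species has a prey at level 3, so no species reaches level 4.

3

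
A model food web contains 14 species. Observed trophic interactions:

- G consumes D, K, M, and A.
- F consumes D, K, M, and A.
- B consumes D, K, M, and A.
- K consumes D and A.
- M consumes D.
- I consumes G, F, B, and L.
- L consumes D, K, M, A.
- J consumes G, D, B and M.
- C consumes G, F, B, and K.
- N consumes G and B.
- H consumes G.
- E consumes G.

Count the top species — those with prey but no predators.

6

Top species (has prey, but nothing eats it): E, N, H, J, C, I.
Count: 6.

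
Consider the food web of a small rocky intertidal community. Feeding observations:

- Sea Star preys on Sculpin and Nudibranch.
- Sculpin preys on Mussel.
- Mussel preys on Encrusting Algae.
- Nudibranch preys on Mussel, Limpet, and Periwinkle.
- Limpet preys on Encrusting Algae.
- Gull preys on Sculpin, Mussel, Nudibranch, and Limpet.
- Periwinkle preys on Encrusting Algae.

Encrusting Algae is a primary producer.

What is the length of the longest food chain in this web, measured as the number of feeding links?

One longest chain: Encrusting Algae → Periwinkle → Nudibranch → Gull.
It has 4 species and 3 links.

3 links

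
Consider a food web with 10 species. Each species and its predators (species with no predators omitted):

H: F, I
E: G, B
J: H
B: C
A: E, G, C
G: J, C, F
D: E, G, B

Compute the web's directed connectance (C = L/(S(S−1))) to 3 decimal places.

C = 0.167

The web has S = 10 species and L = 15 feeding links.
C = L / (S(S−1)) = 15 / 90 = 0.1667 ≈ 0.167.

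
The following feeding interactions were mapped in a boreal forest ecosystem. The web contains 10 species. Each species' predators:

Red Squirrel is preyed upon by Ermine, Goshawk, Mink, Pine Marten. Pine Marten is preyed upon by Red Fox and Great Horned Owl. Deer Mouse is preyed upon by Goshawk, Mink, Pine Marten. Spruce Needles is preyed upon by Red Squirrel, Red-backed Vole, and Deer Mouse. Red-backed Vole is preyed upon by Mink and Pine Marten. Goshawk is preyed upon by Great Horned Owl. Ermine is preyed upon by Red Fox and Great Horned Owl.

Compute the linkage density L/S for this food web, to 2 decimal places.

L/S = 1.70

There are L = 17 links among S = 10 species.
L/S = 17/10 = 1.7000 ≈ 1.70.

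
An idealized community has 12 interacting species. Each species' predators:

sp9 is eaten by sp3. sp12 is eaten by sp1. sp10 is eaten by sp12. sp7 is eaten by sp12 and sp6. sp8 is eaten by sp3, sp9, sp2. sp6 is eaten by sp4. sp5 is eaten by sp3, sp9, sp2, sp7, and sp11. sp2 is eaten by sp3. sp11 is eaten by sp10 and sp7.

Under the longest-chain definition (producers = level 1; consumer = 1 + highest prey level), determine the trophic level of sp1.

sp5 is a producer → level 1.
sp11 eats sp5 → level 2.
sp10 eats sp11 → level 3.
sp12 eats sp10 (level 3); other prey at levels: sp7 3 → level 4.
sp1 eats sp12 → level 5.

Trophic level 5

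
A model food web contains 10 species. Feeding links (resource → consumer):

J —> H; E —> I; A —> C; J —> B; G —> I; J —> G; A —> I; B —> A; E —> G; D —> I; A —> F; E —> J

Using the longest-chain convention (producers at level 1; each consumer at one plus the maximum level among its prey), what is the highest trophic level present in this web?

Producers (level 1): E, D.
E → J → B → A → F gives F level 5.
No species has a prey at level 5, so no species reaches level 6.

5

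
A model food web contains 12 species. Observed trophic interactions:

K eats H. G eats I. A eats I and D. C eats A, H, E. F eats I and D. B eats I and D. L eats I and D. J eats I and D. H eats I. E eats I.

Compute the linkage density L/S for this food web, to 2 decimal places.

There are L = 17 links among S = 12 species.
L/S = 17/12 = 1.4167 ≈ 1.42.

L/S = 1.42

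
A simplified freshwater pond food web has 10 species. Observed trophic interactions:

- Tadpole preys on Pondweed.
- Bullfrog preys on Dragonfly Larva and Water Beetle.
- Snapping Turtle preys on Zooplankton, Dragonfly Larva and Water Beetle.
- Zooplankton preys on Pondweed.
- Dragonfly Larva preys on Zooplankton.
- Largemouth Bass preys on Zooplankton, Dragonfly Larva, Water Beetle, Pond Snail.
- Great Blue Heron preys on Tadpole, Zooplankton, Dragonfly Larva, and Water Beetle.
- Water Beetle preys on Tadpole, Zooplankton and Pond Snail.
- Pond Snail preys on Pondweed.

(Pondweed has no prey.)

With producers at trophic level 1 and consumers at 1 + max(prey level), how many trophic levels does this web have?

Producers (level 1): Pondweed.
Pondweed → Zooplankton → Dragonfly Larva → Bullfrog gives Bullfrog level 4.
No species has a prey at level 4, so no species reaches level 5.

4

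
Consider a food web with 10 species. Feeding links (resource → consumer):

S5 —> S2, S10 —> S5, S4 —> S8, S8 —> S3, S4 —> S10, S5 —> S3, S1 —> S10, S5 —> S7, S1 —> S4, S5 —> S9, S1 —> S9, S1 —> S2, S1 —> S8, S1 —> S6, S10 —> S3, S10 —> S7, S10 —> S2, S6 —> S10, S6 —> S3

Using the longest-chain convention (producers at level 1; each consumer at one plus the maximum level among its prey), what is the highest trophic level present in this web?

Producers (level 1): S1.
S1 → S4 → S10 → S5 → S3 gives S3 level 5.
No species has a prey at level 5, so no species reaches level 6.

5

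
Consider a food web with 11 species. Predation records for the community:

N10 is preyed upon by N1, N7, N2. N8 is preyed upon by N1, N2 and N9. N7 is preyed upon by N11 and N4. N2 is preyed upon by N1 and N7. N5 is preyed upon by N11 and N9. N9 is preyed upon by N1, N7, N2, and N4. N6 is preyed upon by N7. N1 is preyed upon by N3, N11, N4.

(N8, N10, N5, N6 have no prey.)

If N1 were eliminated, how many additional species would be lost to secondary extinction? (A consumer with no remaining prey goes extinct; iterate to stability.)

Remove N1.
Round 1: N3 (all prey gone) → extinct.
No further losses. Total secondary extinctions: 1.

1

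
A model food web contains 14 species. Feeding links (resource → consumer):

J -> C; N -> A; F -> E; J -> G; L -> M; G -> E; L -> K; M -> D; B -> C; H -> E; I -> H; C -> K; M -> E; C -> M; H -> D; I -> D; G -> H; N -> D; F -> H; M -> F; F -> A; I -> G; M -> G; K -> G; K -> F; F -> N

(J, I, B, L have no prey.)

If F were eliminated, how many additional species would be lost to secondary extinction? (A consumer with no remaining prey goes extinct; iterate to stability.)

Remove F.
Round 1: N (all prey gone) → extinct.
Round 2: A (all prey gone) → extinct.
No further losses. Total secondary extinctions: 2.

2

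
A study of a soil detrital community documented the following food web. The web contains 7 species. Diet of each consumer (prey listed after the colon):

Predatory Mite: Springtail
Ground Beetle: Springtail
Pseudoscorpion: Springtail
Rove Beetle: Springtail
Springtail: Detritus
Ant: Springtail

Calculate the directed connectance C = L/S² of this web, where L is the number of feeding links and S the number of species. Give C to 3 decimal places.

C = 0.122

The web has S = 7 species and L = 6 feeding links.
C = L / S² = 6 / 49 = 0.1224 ≈ 0.122.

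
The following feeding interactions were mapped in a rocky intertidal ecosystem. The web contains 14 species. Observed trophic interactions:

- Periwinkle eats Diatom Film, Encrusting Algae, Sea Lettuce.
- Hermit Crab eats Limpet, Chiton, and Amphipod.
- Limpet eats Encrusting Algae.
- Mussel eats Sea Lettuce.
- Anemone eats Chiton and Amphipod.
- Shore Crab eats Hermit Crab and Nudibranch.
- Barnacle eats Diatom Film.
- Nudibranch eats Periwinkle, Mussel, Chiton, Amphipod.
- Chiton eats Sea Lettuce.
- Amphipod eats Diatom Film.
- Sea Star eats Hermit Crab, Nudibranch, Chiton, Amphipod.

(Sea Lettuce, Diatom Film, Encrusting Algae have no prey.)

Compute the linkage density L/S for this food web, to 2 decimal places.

L/S = 1.64

There are L = 23 links among S = 14 species.
L/S = 23/14 = 1.6429 ≈ 1.64.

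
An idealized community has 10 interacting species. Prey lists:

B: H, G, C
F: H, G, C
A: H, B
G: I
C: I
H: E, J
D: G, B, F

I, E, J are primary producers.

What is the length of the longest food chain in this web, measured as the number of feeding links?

3 links

One longest chain: E → H → B → D.
It has 4 species and 3 links.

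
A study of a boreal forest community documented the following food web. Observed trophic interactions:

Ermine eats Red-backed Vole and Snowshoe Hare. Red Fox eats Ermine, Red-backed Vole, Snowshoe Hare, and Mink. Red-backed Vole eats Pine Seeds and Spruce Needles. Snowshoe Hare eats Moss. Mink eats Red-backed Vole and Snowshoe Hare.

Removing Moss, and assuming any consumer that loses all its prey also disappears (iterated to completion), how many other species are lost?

1

Remove Moss.
Round 1: Snowshoe Hare (all prey gone) → extinct.
No further losses. Total secondary extinctions: 1.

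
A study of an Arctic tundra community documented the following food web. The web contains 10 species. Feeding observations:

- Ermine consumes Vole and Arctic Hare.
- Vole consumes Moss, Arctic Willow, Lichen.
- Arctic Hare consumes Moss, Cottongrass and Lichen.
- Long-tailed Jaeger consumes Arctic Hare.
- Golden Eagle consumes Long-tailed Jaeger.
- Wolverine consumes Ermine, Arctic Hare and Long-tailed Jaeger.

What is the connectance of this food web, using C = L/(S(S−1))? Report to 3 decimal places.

C = 0.144

The web has S = 10 species and L = 13 feeding links.
C = L / (S(S−1)) = 13 / 90 = 0.1444 ≈ 0.144.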